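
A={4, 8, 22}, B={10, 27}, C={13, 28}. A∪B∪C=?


A ∪ B = {4, 8, 10, 22, 27}
(A ∪ B) ∪ C = {4, 8, 10, 13, 22, 27, 28}

A ∪ B ∪ C = {4, 8, 10, 13, 22, 27, 28}


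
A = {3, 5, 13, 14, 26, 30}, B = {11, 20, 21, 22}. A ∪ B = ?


A ∪ B = all elements in A or B (or both)
A = {3, 5, 13, 14, 26, 30}
B = {11, 20, 21, 22}
A ∪ B = {3, 5, 11, 13, 14, 20, 21, 22, 26, 30}

A ∪ B = {3, 5, 11, 13, 14, 20, 21, 22, 26, 30}


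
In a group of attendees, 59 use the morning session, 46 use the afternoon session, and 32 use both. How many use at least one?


|A ∪ B| = |A| + |B| - |A ∩ B|
= 59 + 46 - 32
= 73

|A ∪ B| = 73


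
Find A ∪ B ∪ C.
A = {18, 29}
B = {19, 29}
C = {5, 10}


A ∪ B = {18, 19, 29}
(A ∪ B) ∪ C = {5, 10, 18, 19, 29}

A ∪ B ∪ C = {5, 10, 18, 19, 29}


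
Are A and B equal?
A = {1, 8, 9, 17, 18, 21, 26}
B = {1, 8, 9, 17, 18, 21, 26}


Two sets are equal iff they have exactly the same elements.
A = {1, 8, 9, 17, 18, 21, 26}
B = {1, 8, 9, 17, 18, 21, 26}
Same elements → A = B

Yes, A = B


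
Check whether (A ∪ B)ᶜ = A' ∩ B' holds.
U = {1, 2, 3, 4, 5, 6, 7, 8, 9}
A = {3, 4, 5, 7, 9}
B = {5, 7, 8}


LHS: A ∪ B = {3, 4, 5, 7, 8, 9}
(A ∪ B)' = U \ (A ∪ B) = {1, 2, 6}
A' = {1, 2, 6, 8}, B' = {1, 2, 3, 4, 6, 9}
Claimed RHS: A' ∩ B' = {1, 2, 6}
Identity is VALID: LHS = RHS = {1, 2, 6} ✓

Identity is valid. (A ∪ B)' = A' ∩ B' = {1, 2, 6}


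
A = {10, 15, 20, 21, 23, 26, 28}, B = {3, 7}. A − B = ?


A \ B = elements in A but not in B
A = {10, 15, 20, 21, 23, 26, 28}
B = {3, 7}
Remove from A any elements in B
A \ B = {10, 15, 20, 21, 23, 26, 28}

A \ B = {10, 15, 20, 21, 23, 26, 28}


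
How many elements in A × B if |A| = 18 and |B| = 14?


|A × B| = |A| × |B|
= 18 × 14
= 252

|A × B| = 252


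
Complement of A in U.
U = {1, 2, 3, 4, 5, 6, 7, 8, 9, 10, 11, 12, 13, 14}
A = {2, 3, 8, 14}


Aᶜ = U \ A = elements in U but not in A
U = {1, 2, 3, 4, 5, 6, 7, 8, 9, 10, 11, 12, 13, 14}
A = {2, 3, 8, 14}
Aᶜ = {1, 4, 5, 6, 7, 9, 10, 11, 12, 13}

Aᶜ = {1, 4, 5, 6, 7, 9, 10, 11, 12, 13}


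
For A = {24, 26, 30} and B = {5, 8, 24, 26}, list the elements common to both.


A ∩ B = elements in both A and B
A = {24, 26, 30}
B = {5, 8, 24, 26}
A ∩ B = {24, 26}

A ∩ B = {24, 26}


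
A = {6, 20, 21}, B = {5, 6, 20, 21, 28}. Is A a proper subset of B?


A ⊂ B requires: A ⊆ B AND A ≠ B.
A ⊆ B? Yes
A = B? No
A ⊂ B: Yes (A is a proper subset of B)

Yes, A ⊂ B


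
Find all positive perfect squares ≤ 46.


Checking each candidate:
Condition: positive perfect squares ≤ 46
Result = {1, 4, 9, 16, 25, 36}

{1, 4, 9, 16, 25, 36}


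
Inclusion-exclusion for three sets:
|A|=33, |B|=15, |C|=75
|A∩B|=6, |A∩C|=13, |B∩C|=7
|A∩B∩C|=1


|A∪B∪C| = |A|+|B|+|C| - |A∩B|-|A∩C|-|B∩C| + |A∩B∩C|
= 33+15+75 - 6-13-7 + 1
= 123 - 26 + 1
= 98

|A ∪ B ∪ C| = 98


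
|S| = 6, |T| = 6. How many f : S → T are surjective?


n = |S| = 6, k = |T| = 6. Surjections via inclusion-exclusion:
S(n,k) = Σ(-1)^i × C(k,i) × (k-i)^n, i=0 to k
i=0: (-1)^0×C(6,0)×6^6 = 46656
i=1: (-1)^1×C(6,1)×5^6 = -93750
i=2: (-1)^2×C(6,2)×4^6 = 61440
i=3: (-1)^3×C(6,3)×3^6 = -14580
i=4: (-1)^4×C(6,4)×2^6 = 960
i=5: (-1)^5×C(6,5)×1^6 = -6
i=6: (-1)^6×C(6,6)×0^6 = 0
Total = 720

Number of surjections = 720


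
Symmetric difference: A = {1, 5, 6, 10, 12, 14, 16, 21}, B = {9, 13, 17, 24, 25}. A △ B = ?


A △ B = (A \ B) ∪ (B \ A) = elements in exactly one of A or B
A \ B = {1, 5, 6, 10, 12, 14, 16, 21}
B \ A = {9, 13, 17, 24, 25}
A △ B = {1, 5, 6, 9, 10, 12, 13, 14, 16, 17, 21, 24, 25}

A △ B = {1, 5, 6, 9, 10, 12, 13, 14, 16, 17, 21, 24, 25}


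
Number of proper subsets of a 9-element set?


Total subsets = 2^n = 2^9 = 512
Proper subsets exclude the set itself: 2^n - 1
= 512 - 1
= 511

Number of proper subsets = 511


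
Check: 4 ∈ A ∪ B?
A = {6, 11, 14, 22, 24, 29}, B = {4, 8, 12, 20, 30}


A = {6, 11, 14, 22, 24, 29}, B = {4, 8, 12, 20, 30}
A ∪ B = all elements in A or B
A ∪ B = {4, 6, 8, 11, 12, 14, 20, 22, 24, 29, 30}
Checking if 4 ∈ A ∪ B
4 is in A ∪ B → True

4 ∈ A ∪ B


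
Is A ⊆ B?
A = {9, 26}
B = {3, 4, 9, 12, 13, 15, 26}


A ⊆ B means every element of A is in B.
All elements of A are in B.
So A ⊆ B.

Yes, A ⊆ B


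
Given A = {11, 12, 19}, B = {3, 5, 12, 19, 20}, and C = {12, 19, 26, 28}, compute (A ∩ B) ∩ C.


A ∩ B = {12, 19}
(A ∩ B) ∩ C = {12, 19}

A ∩ B ∩ C = {12, 19}


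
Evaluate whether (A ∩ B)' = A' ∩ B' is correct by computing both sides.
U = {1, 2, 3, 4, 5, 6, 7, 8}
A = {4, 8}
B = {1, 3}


LHS: A ∩ B = ∅
(A ∩ B)' = U \ (A ∩ B) = {1, 2, 3, 4, 5, 6, 7, 8}
A' = {1, 2, 3, 5, 6, 7}, B' = {2, 4, 5, 6, 7, 8}
Claimed RHS: A' ∩ B' = {2, 5, 6, 7}
Identity is INVALID: LHS = {1, 2, 3, 4, 5, 6, 7, 8} but the RHS claimed here equals {2, 5, 6, 7}. The correct form is (A ∩ B)' = A' ∪ B'.

Identity is invalid: (A ∩ B)' = {1, 2, 3, 4, 5, 6, 7, 8} but A' ∩ B' = {2, 5, 6, 7}. The correct De Morgan law is (A ∩ B)' = A' ∪ B'.


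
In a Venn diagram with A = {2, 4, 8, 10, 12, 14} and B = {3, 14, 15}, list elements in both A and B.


A = {2, 4, 8, 10, 12, 14}
B = {3, 14, 15}
Region: in both A and B
Elements: {14}

Elements in both A and B: {14}


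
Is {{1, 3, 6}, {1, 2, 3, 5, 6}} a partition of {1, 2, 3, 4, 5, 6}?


A partition requires: (1) non-empty parts, (2) pairwise disjoint, (3) union = U
Parts: {1, 3, 6}, {1, 2, 3, 5, 6}
Union of parts: {1, 2, 3, 5, 6}
U = {1, 2, 3, 4, 5, 6}
All non-empty? True
Pairwise disjoint? False
Covers U? False

No, not a valid partition


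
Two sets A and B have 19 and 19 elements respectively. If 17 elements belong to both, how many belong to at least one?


|A ∪ B| = |A| + |B| - |A ∩ B|
= 19 + 19 - 17
= 21

|A ∪ B| = 21


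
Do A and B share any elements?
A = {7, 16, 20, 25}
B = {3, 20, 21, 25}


Disjoint means A ∩ B = ∅.
A ∩ B = {20, 25}
A ∩ B ≠ ∅, so A and B are NOT disjoint.

Yes — A and B share the element(s) of A ∩ B = {20, 25}, so they are not disjoint


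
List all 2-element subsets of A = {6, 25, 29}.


|A| = 3, so A has C(3,2) = 3 subsets of size 2.
Enumerate by choosing 2 elements from A at a time:
{6, 25}, {6, 29}, {25, 29}

2-element subsets (3 total): {6, 25}, {6, 29}, {25, 29}


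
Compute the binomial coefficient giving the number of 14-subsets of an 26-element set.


C(n,k) = n! / (k!(n-k)!)
C(26,14) = 26! / (14!12!)
= 9657700

C(26,14) = 9657700


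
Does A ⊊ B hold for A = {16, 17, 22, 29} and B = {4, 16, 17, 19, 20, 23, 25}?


A ⊂ B requires: A ⊆ B AND A ≠ B.
A ⊆ B? No
A ⊄ B, so A is not a proper subset.

No, A is not a proper subset of B


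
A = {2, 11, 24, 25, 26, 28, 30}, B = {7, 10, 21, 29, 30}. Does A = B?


Two sets are equal iff they have exactly the same elements.
A = {2, 11, 24, 25, 26, 28, 30}
B = {7, 10, 21, 29, 30}
Differences: {2, 7, 10, 11, 21, 24, 25, 26, 28, 29}
A ≠ B

No, A ≠ B


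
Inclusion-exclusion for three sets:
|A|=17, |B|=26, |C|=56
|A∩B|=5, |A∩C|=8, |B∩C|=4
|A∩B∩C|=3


|A∪B∪C| = |A|+|B|+|C| - |A∩B|-|A∩C|-|B∩C| + |A∩B∩C|
= 17+26+56 - 5-8-4 + 3
= 99 - 17 + 3
= 85

|A ∪ B ∪ C| = 85


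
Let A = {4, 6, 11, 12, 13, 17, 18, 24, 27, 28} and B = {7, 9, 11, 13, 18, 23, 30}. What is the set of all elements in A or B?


A ∪ B = all elements in A or B (or both)
A = {4, 6, 11, 12, 13, 17, 18, 24, 27, 28}
B = {7, 9, 11, 13, 18, 23, 30}
A ∪ B = {4, 6, 7, 9, 11, 12, 13, 17, 18, 23, 24, 27, 28, 30}

A ∪ B = {4, 6, 7, 9, 11, 12, 13, 17, 18, 23, 24, 27, 28, 30}


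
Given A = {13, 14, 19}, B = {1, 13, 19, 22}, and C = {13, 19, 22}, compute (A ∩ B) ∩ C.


A ∩ B = {13, 19}
(A ∩ B) ∩ C = {13, 19}

A ∩ B ∩ C = {13, 19}


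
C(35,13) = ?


C(n,k) = n! / (k!(n-k)!)
C(35,13) = 35! / (13!22!)
= 1476337800

C(35,13) = 1476337800


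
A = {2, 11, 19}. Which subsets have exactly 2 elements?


|A| = 3, so A has C(3,2) = 3 subsets of size 2.
Enumerate by choosing 2 elements from A at a time:
{2, 11}, {2, 19}, {11, 19}

2-element subsets (3 total): {2, 11}, {2, 19}, {11, 19}


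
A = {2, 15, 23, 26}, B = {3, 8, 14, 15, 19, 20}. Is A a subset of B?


A ⊆ B means every element of A is in B.
Elements in A not in B: {2, 23, 26}
So A ⊄ B.

No, A ⊄ B


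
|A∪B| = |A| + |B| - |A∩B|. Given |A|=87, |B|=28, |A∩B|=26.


|A ∪ B| = |A| + |B| - |A ∩ B|
= 87 + 28 - 26
= 89

|A ∪ B| = 89


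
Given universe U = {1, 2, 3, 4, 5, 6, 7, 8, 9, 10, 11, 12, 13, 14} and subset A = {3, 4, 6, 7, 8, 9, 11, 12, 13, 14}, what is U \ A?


Aᶜ = U \ A = elements in U but not in A
U = {1, 2, 3, 4, 5, 6, 7, 8, 9, 10, 11, 12, 13, 14}
A = {3, 4, 6, 7, 8, 9, 11, 12, 13, 14}
Aᶜ = {1, 2, 5, 10}

Aᶜ = {1, 2, 5, 10}


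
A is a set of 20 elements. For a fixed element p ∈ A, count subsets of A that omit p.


Subsets of A avoiding p are subsets of A \ {p}, which has 19 elements.
Count = 2^(n-1) = 2^19
= 524288

Number of subsets avoiding p = 524288


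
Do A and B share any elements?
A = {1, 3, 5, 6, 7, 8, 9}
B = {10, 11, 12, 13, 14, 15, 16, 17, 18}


Disjoint means A ∩ B = ∅.
A ∩ B = ∅
A ∩ B = ∅, so A and B are disjoint.

No — A and B share no elements (A ∩ B = ∅), so they are disjoint


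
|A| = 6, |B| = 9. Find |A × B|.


|A × B| = |A| × |B|
= 6 × 9
= 54

|A × B| = 54


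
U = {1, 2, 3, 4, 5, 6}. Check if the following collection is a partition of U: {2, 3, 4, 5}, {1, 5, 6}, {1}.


A partition requires: (1) non-empty parts, (2) pairwise disjoint, (3) union = U
Parts: {2, 3, 4, 5}, {1, 5, 6}, {1}
Union of parts: {1, 2, 3, 4, 5, 6}
U = {1, 2, 3, 4, 5, 6}
All non-empty? True
Pairwise disjoint? False
Covers U? True

No, not a valid partition


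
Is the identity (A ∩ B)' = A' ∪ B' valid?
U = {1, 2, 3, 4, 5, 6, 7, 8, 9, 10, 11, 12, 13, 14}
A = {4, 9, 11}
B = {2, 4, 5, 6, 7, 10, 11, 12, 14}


LHS: A ∩ B = {4, 11}
(A ∩ B)' = U \ (A ∩ B) = {1, 2, 3, 5, 6, 7, 8, 9, 10, 12, 13, 14}
A' = {1, 2, 3, 5, 6, 7, 8, 10, 12, 13, 14}, B' = {1, 3, 8, 9, 13}
Claimed RHS: A' ∪ B' = {1, 2, 3, 5, 6, 7, 8, 9, 10, 12, 13, 14}
Identity is VALID: LHS = RHS = {1, 2, 3, 5, 6, 7, 8, 9, 10, 12, 13, 14} ✓

Identity is valid. (A ∩ B)' = A' ∪ B' = {1, 2, 3, 5, 6, 7, 8, 9, 10, 12, 13, 14}


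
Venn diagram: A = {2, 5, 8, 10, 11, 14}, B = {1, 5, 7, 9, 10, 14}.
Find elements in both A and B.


A = {2, 5, 8, 10, 11, 14}
B = {1, 5, 7, 9, 10, 14}
Region: in both A and B
Elements: {5, 10, 14}

Elements in both A and B: {5, 10, 14}


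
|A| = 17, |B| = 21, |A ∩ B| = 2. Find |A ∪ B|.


|A ∪ B| = |A| + |B| - |A ∩ B|
= 17 + 21 - 2
= 36

|A ∪ B| = 36


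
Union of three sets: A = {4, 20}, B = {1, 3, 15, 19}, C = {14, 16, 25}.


A ∪ B = {1, 3, 4, 15, 19, 20}
(A ∪ B) ∪ C = {1, 3, 4, 14, 15, 16, 19, 20, 25}

A ∪ B ∪ C = {1, 3, 4, 14, 15, 16, 19, 20, 25}


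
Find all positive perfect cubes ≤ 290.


Checking each candidate:
Condition: positive perfect cubes ≤ 290
Result = {1, 8, 27, 64, 125, 216}

{1, 8, 27, 64, 125, 216}


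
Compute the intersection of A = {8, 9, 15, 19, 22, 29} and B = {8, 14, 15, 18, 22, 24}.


A ∩ B = elements in both A and B
A = {8, 9, 15, 19, 22, 29}
B = {8, 14, 15, 18, 22, 24}
A ∩ B = {8, 15, 22}

A ∩ B = {8, 15, 22}


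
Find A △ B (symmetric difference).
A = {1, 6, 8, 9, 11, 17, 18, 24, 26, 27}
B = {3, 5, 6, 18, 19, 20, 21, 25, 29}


A △ B = (A \ B) ∪ (B \ A) = elements in exactly one of A or B
A \ B = {1, 8, 9, 11, 17, 24, 26, 27}
B \ A = {3, 5, 19, 20, 21, 25, 29}
A △ B = {1, 3, 5, 8, 9, 11, 17, 19, 20, 21, 24, 25, 26, 27, 29}

A △ B = {1, 3, 5, 8, 9, 11, 17, 19, 20, 21, 24, 25, 26, 27, 29}


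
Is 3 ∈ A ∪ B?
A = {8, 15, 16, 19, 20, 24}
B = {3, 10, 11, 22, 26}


A = {8, 15, 16, 19, 20, 24}, B = {3, 10, 11, 22, 26}
A ∪ B = all elements in A or B
A ∪ B = {3, 8, 10, 11, 15, 16, 19, 20, 22, 24, 26}
Checking if 3 ∈ A ∪ B
3 is in A ∪ B → True

3 ∈ A ∪ B


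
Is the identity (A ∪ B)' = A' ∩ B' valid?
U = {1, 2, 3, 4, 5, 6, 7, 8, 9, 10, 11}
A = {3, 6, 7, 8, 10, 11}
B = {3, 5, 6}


LHS: A ∪ B = {3, 5, 6, 7, 8, 10, 11}
(A ∪ B)' = U \ (A ∪ B) = {1, 2, 4, 9}
A' = {1, 2, 4, 5, 9}, B' = {1, 2, 4, 7, 8, 9, 10, 11}
Claimed RHS: A' ∩ B' = {1, 2, 4, 9}
Identity is VALID: LHS = RHS = {1, 2, 4, 9} ✓

Identity is valid. (A ∪ B)' = A' ∩ B' = {1, 2, 4, 9}


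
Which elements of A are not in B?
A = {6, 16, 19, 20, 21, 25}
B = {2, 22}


A \ B = elements in A but not in B
A = {6, 16, 19, 20, 21, 25}
B = {2, 22}
Remove from A any elements in B
A \ B = {6, 16, 19, 20, 21, 25}

A \ B = {6, 16, 19, 20, 21, 25}


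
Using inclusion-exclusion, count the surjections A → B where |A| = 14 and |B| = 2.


n = |A| = 14, k = |B| = 2. Surjections via inclusion-exclusion:
S(n,k) = Σ(-1)^i × C(k,i) × (k-i)^n, i=0 to k
i=0: (-1)^0×C(2,0)×2^14 = 16384
i=1: (-1)^1×C(2,1)×1^14 = -2
i=2: (-1)^2×C(2,2)×0^14 = 0
Total = 16382

Number of surjections = 16382


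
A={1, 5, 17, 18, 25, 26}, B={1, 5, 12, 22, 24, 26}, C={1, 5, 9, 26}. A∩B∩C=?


A ∩ B = {1, 5, 26}
(A ∩ B) ∩ C = {1, 5, 26}

A ∩ B ∩ C = {1, 5, 26}


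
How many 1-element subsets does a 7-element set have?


C(n,k) = n! / (k!(n-k)!)
C(7,1) = 7! / (1!6!)
= 7

C(7,1) = 7


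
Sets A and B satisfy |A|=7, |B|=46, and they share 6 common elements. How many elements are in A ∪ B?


|A ∪ B| = |A| + |B| - |A ∩ B|
= 7 + 46 - 6
= 47

|A ∪ B| = 47


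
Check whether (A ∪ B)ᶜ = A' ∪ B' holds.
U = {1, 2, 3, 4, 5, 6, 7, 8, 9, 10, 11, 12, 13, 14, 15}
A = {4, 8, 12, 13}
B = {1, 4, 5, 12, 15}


LHS: A ∪ B = {1, 4, 5, 8, 12, 13, 15}
(A ∪ B)' = U \ (A ∪ B) = {2, 3, 6, 7, 9, 10, 11, 14}
A' = {1, 2, 3, 5, 6, 7, 9, 10, 11, 14, 15}, B' = {2, 3, 6, 7, 8, 9, 10, 11, 13, 14}
Claimed RHS: A' ∪ B' = {1, 2, 3, 5, 6, 7, 8, 9, 10, 11, 13, 14, 15}
Identity is INVALID: LHS = {2, 3, 6, 7, 9, 10, 11, 14} but the RHS claimed here equals {1, 2, 3, 5, 6, 7, 8, 9, 10, 11, 13, 14, 15}. The correct form is (A ∪ B)' = A' ∩ B'.

Identity is invalid: (A ∪ B)' = {2, 3, 6, 7, 9, 10, 11, 14} but A' ∪ B' = {1, 2, 3, 5, 6, 7, 8, 9, 10, 11, 13, 14, 15}. The correct De Morgan law is (A ∪ B)' = A' ∩ B'.


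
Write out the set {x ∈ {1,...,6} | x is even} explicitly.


Checking each candidate:
Condition: even numbers in {1,...,6}
Result = {2, 4, 6}

{2, 4, 6}


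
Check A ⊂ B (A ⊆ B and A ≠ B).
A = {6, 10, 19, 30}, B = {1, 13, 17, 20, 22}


A ⊂ B requires: A ⊆ B AND A ≠ B.
A ⊆ B? No
A ⊄ B, so A is not a proper subset.

No, A is not a proper subset of B


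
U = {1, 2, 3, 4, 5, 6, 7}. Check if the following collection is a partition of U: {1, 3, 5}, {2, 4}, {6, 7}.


A partition requires: (1) non-empty parts, (2) pairwise disjoint, (3) union = U
Parts: {1, 3, 5}, {2, 4}, {6, 7}
Union of parts: {1, 2, 3, 4, 5, 6, 7}
U = {1, 2, 3, 4, 5, 6, 7}
All non-empty? True
Pairwise disjoint? True
Covers U? True

Yes, valid partition


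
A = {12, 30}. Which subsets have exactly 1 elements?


|A| = 2, so A has C(2,1) = 2 subsets of size 1.
Enumerate by choosing 1 elements from A at a time:
{12}, {30}

1-element subsets (2 total): {12}, {30}


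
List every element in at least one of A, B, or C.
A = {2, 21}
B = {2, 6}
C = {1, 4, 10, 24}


A ∪ B = {2, 6, 21}
(A ∪ B) ∪ C = {1, 2, 4, 6, 10, 21, 24}

A ∪ B ∪ C = {1, 2, 4, 6, 10, 21, 24}


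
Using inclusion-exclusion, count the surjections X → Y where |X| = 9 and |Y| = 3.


n = |X| = 9, k = |Y| = 3. Surjections via inclusion-exclusion:
S(n,k) = Σ(-1)^i × C(k,i) × (k-i)^n, i=0 to k
i=0: (-1)^0×C(3,0)×3^9 = 19683
i=1: (-1)^1×C(3,1)×2^9 = -1536
i=2: (-1)^2×C(3,2)×1^9 = 3
i=3: (-1)^3×C(3,3)×0^9 = 0
Total = 18150

Number of surjections = 18150


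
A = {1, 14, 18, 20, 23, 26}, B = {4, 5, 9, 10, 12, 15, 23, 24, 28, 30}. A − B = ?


A \ B = elements in A but not in B
A = {1, 14, 18, 20, 23, 26}
B = {4, 5, 9, 10, 12, 15, 23, 24, 28, 30}
Remove from A any elements in B
A \ B = {1, 14, 18, 20, 26}

A \ B = {1, 14, 18, 20, 26}


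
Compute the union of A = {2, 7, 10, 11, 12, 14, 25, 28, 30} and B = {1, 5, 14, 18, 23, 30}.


A ∪ B = all elements in A or B (or both)
A = {2, 7, 10, 11, 12, 14, 25, 28, 30}
B = {1, 5, 14, 18, 23, 30}
A ∪ B = {1, 2, 5, 7, 10, 11, 12, 14, 18, 23, 25, 28, 30}

A ∪ B = {1, 2, 5, 7, 10, 11, 12, 14, 18, 23, 25, 28, 30}


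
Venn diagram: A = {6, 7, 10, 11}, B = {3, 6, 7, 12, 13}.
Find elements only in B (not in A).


A = {6, 7, 10, 11}
B = {3, 6, 7, 12, 13}
Region: only in B (not in A)
Elements: {3, 12, 13}

Elements only in B (not in A): {3, 12, 13}


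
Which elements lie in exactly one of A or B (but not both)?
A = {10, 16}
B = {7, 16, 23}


A △ B = (A \ B) ∪ (B \ A) = elements in exactly one of A or B
A \ B = {10}
B \ A = {7, 23}
A △ B = {7, 10, 23}

A △ B = {7, 10, 23}


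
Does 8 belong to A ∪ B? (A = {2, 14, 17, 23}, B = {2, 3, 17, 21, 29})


A = {2, 14, 17, 23}, B = {2, 3, 17, 21, 29}
A ∪ B = all elements in A or B
A ∪ B = {2, 3, 14, 17, 21, 23, 29}
Checking if 8 ∈ A ∪ B
8 is not in A ∪ B → False

8 ∉ A ∪ B


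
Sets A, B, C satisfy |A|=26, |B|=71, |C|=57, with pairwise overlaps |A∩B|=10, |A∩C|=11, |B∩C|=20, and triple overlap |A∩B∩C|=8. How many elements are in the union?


|A∪B∪C| = |A|+|B|+|C| - |A∩B|-|A∩C|-|B∩C| + |A∩B∩C|
= 26+71+57 - 10-11-20 + 8
= 154 - 41 + 8
= 121

|A ∪ B ∪ C| = 121


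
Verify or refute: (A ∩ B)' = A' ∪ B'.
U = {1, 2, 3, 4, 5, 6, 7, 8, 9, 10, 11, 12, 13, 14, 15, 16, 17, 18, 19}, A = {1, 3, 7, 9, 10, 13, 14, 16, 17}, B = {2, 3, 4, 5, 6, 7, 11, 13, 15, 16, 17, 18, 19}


LHS: A ∩ B = {3, 7, 13, 16, 17}
(A ∩ B)' = U \ (A ∩ B) = {1, 2, 4, 5, 6, 8, 9, 10, 11, 12, 14, 15, 18, 19}
A' = {2, 4, 5, 6, 8, 11, 12, 15, 18, 19}, B' = {1, 8, 9, 10, 12, 14}
Claimed RHS: A' ∪ B' = {1, 2, 4, 5, 6, 8, 9, 10, 11, 12, 14, 15, 18, 19}
Identity is VALID: LHS = RHS = {1, 2, 4, 5, 6, 8, 9, 10, 11, 12, 14, 15, 18, 19} ✓

Identity is valid. (A ∩ B)' = A' ∪ B' = {1, 2, 4, 5, 6, 8, 9, 10, 11, 12, 14, 15, 18, 19}


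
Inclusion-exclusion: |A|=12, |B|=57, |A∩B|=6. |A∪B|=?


|A ∪ B| = |A| + |B| - |A ∩ B|
= 12 + 57 - 6
= 63

|A ∪ B| = 63


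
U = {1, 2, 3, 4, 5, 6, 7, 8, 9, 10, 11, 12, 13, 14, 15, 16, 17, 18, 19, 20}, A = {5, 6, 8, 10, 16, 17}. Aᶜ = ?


Aᶜ = U \ A = elements in U but not in A
U = {1, 2, 3, 4, 5, 6, 7, 8, 9, 10, 11, 12, 13, 14, 15, 16, 17, 18, 19, 20}
A = {5, 6, 8, 10, 16, 17}
Aᶜ = {1, 2, 3, 4, 7, 9, 11, 12, 13, 14, 15, 18, 19, 20}

Aᶜ = {1, 2, 3, 4, 7, 9, 11, 12, 13, 14, 15, 18, 19, 20}


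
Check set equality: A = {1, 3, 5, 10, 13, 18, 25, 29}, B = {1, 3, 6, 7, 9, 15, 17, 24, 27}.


Two sets are equal iff they have exactly the same elements.
A = {1, 3, 5, 10, 13, 18, 25, 29}
B = {1, 3, 6, 7, 9, 15, 17, 24, 27}
Differences: {5, 6, 7, 9, 10, 13, 15, 17, 18, 24, 25, 27, 29}
A ≠ B

No, A ≠ B


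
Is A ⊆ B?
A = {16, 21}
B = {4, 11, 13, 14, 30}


A ⊆ B means every element of A is in B.
Elements in A not in B: {16, 21}
So A ⊄ B.

No, A ⊄ B


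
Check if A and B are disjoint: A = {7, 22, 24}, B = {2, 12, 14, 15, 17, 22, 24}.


Disjoint means A ∩ B = ∅.
A ∩ B = {22, 24}
A ∩ B ≠ ∅, so A and B are NOT disjoint.

No, A and B are not disjoint (A ∩ B = {22, 24})


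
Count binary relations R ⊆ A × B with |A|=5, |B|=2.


A relation from A to B is any subset of A × B.
|A × B| = 5 × 2 = 10
# relations = 2^|A × B| = 2^10 = 1024

Number of relations = 1024


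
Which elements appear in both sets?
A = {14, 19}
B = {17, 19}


A ∩ B = elements in both A and B
A = {14, 19}
B = {17, 19}
A ∩ B = {19}

A ∩ B = {19}


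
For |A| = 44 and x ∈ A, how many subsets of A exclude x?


Subsets of A avoiding x are subsets of A \ {x}, which has 43 elements.
Count = 2^(n-1) = 2^43
= 8796093022208

Number of subsets avoiding x = 8796093022208


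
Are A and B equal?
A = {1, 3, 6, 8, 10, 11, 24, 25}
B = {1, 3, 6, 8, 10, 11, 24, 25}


Two sets are equal iff they have exactly the same elements.
A = {1, 3, 6, 8, 10, 11, 24, 25}
B = {1, 3, 6, 8, 10, 11, 24, 25}
Same elements → A = B

Yes, A = B


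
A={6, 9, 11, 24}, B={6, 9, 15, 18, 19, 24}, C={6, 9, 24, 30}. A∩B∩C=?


A ∩ B = {6, 9, 24}
(A ∩ B) ∩ C = {6, 9, 24}

A ∩ B ∩ C = {6, 9, 24}


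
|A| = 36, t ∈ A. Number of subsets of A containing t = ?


Subsets of A containing t correspond to subsets of A \ {t}, which has 35 elements.
Count = 2^(n-1) = 2^35
= 34359738368

Number of subsets containing t = 34359738368


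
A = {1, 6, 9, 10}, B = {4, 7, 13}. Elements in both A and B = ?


A = {1, 6, 9, 10}
B = {4, 7, 13}
Region: in both A and B
Elements: ∅

Elements in both A and B: ∅


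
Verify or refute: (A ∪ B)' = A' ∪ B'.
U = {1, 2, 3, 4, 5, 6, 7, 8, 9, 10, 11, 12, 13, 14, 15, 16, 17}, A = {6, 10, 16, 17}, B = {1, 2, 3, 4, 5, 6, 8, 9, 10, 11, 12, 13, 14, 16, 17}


LHS: A ∪ B = {1, 2, 3, 4, 5, 6, 8, 9, 10, 11, 12, 13, 14, 16, 17}
(A ∪ B)' = U \ (A ∪ B) = {7, 15}
A' = {1, 2, 3, 4, 5, 7, 8, 9, 11, 12, 13, 14, 15}, B' = {7, 15}
Claimed RHS: A' ∪ B' = {1, 2, 3, 4, 5, 7, 8, 9, 11, 12, 13, 14, 15}
Identity is INVALID: LHS = {7, 15} but the RHS claimed here equals {1, 2, 3, 4, 5, 7, 8, 9, 11, 12, 13, 14, 15}. The correct form is (A ∪ B)' = A' ∩ B'.

Identity is invalid: (A ∪ B)' = {7, 15} but A' ∪ B' = {1, 2, 3, 4, 5, 7, 8, 9, 11, 12, 13, 14, 15}. The correct De Morgan law is (A ∪ B)' = A' ∩ B'.


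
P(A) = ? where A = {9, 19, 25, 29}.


|A| = 4, so |P(A)| = 2^4 = 16
Enumerate subsets by cardinality (0 to 4):
∅, {9}, {19}, {25}, {29}, {9, 19}, {9, 25}, {9, 29}, {19, 25}, {19, 29}, {25, 29}, {9, 19, 25}, {9, 19, 29}, {9, 25, 29}, {19, 25, 29}, {9, 19, 25, 29}

P(A) has 16 subsets: ∅, {9}, {19}, {25}, {29}, {9, 19}, {9, 25}, {9, 29}, {19, 25}, {19, 29}, {25, 29}, {9, 19, 25}, {9, 19, 29}, {9, 25, 29}, {19, 25, 29}, {9, 19, 25, 29}


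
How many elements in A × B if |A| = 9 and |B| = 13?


|A × B| = |A| × |B|
= 9 × 13
= 117

|A × B| = 117


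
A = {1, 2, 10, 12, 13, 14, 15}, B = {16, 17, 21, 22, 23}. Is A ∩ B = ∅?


Disjoint means A ∩ B = ∅.
A ∩ B = ∅
A ∩ B = ∅, so A and B are disjoint.

Yes, A and B are disjoint


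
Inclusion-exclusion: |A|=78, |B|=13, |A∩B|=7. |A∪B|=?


|A ∪ B| = |A| + |B| - |A ∩ B|
= 78 + 13 - 7
= 84

|A ∪ B| = 84


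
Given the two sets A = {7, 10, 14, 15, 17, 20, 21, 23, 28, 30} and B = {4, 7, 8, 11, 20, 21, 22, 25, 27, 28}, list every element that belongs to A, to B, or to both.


A ∪ B = all elements in A or B (or both)
A = {7, 10, 14, 15, 17, 20, 21, 23, 28, 30}
B = {4, 7, 8, 11, 20, 21, 22, 25, 27, 28}
A ∪ B = {4, 7, 8, 10, 11, 14, 15, 17, 20, 21, 22, 23, 25, 27, 28, 30}

A ∪ B = {4, 7, 8, 10, 11, 14, 15, 17, 20, 21, 22, 23, 25, 27, 28, 30}


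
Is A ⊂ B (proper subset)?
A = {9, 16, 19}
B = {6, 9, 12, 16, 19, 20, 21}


A ⊂ B requires: A ⊆ B AND A ≠ B.
A ⊆ B? Yes
A = B? No
A ⊂ B: Yes (A is a proper subset of B)

Yes, A ⊂ B


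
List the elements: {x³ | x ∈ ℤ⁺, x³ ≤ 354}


Checking each candidate:
Condition: positive perfect cubes ≤ 354
Result = {1, 8, 27, 64, 125, 216, 343}

{1, 8, 27, 64, 125, 216, 343}


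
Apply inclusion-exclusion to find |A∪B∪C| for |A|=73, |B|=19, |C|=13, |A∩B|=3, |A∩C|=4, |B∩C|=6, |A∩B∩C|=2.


|A∪B∪C| = |A|+|B|+|C| - |A∩B|-|A∩C|-|B∩C| + |A∩B∩C|
= 73+19+13 - 3-4-6 + 2
= 105 - 13 + 2
= 94

|A ∪ B ∪ C| = 94


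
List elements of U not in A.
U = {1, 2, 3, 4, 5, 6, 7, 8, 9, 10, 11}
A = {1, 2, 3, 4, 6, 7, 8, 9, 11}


Aᶜ = U \ A = elements in U but not in A
U = {1, 2, 3, 4, 5, 6, 7, 8, 9, 10, 11}
A = {1, 2, 3, 4, 6, 7, 8, 9, 11}
Aᶜ = {5, 10}

Aᶜ = {5, 10}


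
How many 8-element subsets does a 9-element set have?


C(n,k) = n! / (k!(n-k)!)
C(9,8) = 9! / (8!1!)
= 9

C(9,8) = 9


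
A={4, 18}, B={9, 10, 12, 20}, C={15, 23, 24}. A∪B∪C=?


A ∪ B = {4, 9, 10, 12, 18, 20}
(A ∪ B) ∪ C = {4, 9, 10, 12, 15, 18, 20, 23, 24}

A ∪ B ∪ C = {4, 9, 10, 12, 15, 18, 20, 23, 24}


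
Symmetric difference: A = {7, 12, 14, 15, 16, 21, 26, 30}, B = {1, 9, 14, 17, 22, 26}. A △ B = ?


A △ B = (A \ B) ∪ (B \ A) = elements in exactly one of A or B
A \ B = {7, 12, 15, 16, 21, 30}
B \ A = {1, 9, 17, 22}
A △ B = {1, 7, 9, 12, 15, 16, 17, 21, 22, 30}

A △ B = {1, 7, 9, 12, 15, 16, 17, 21, 22, 30}


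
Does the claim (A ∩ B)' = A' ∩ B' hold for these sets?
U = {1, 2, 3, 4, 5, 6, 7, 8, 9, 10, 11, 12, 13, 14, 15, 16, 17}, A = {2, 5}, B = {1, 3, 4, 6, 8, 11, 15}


LHS: A ∩ B = ∅
(A ∩ B)' = U \ (A ∩ B) = {1, 2, 3, 4, 5, 6, 7, 8, 9, 10, 11, 12, 13, 14, 15, 16, 17}
A' = {1, 3, 4, 6, 7, 8, 9, 10, 11, 12, 13, 14, 15, 16, 17}, B' = {2, 5, 7, 9, 10, 12, 13, 14, 16, 17}
Claimed RHS: A' ∩ B' = {7, 9, 10, 12, 13, 14, 16, 17}
Identity is INVALID: LHS = {1, 2, 3, 4, 5, 6, 7, 8, 9, 10, 11, 12, 13, 14, 15, 16, 17} but the RHS claimed here equals {7, 9, 10, 12, 13, 14, 16, 17}. The correct form is (A ∩ B)' = A' ∪ B'.

Identity is invalid: (A ∩ B)' = {1, 2, 3, 4, 5, 6, 7, 8, 9, 10, 11, 12, 13, 14, 15, 16, 17} but A' ∩ B' = {7, 9, 10, 12, 13, 14, 16, 17}. The correct De Morgan law is (A ∩ B)' = A' ∪ B'.


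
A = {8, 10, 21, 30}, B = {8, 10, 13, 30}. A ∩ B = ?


A ∩ B = elements in both A and B
A = {8, 10, 21, 30}
B = {8, 10, 13, 30}
A ∩ B = {8, 10, 30}

A ∩ B = {8, 10, 30}


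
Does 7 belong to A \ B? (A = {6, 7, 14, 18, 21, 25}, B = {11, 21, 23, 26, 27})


A = {6, 7, 14, 18, 21, 25}, B = {11, 21, 23, 26, 27}
A \ B = elements in A but not in B
A \ B = {6, 7, 14, 18, 25}
Checking if 7 ∈ A \ B
7 is in A \ B → True

7 ∈ A \ B


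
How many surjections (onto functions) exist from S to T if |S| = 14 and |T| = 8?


n = |S| = 14, k = |T| = 8. Surjections via inclusion-exclusion:
S(n,k) = Σ(-1)^i × C(k,i) × (k-i)^n, i=0 to k
i=0: (-1)^0×C(8,0)×8^14 = 4398046511104
i=1: (-1)^1×C(8,1)×7^14 = -5425784582792
i=2: (-1)^2×C(8,2)×6^14 = 2194196594688
i=3: (-1)^3×C(8,3)×5^14 = -341796875000
i=4: (-1)^4×C(8,4)×4^14 = 18790481920
i=5: (-1)^5×C(8,5)×3^14 = -267846264
i=6: (-1)^6×C(8,6)×2^14 = 458752
i=7: (-1)^7×C(8,7)×1^14 = -8
i=8: (-1)^8×C(8,8)×0^14 = 0
Total = 843184742400

Number of surjections = 843184742400


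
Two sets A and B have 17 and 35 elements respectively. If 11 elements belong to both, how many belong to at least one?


|A ∪ B| = |A| + |B| - |A ∩ B|
= 17 + 35 - 11
= 41

|A ∪ B| = 41


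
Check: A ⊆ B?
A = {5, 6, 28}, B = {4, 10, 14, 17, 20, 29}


A ⊆ B means every element of A is in B.
Elements in A not in B: {5, 6, 28}
So A ⊄ B.

No, A ⊄ B


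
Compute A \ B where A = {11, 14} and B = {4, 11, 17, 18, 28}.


A \ B = elements in A but not in B
A = {11, 14}
B = {4, 11, 17, 18, 28}
Remove from A any elements in B
A \ B = {14}

A \ B = {14}


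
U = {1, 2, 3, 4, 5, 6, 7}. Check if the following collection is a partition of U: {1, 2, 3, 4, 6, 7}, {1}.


A partition requires: (1) non-empty parts, (2) pairwise disjoint, (3) union = U
Parts: {1, 2, 3, 4, 6, 7}, {1}
Union of parts: {1, 2, 3, 4, 6, 7}
U = {1, 2, 3, 4, 5, 6, 7}
All non-empty? True
Pairwise disjoint? False
Covers U? False

No, not a valid partition


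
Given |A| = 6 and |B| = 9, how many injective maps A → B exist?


An injection sends each of |A| = 6 inputs to a distinct output in B.
# injections = |B|·(|B|-1)·…·(|B|-|A|+1) = 9! / (9 - 6)!
= 9 × 8 × 7 × 6 × 5 × 4
= 60480

Number of injections = 60480


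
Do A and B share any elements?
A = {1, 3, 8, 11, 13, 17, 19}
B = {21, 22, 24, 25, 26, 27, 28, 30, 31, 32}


Disjoint means A ∩ B = ∅.
A ∩ B = ∅
A ∩ B = ∅, so A and B are disjoint.

No — A and B share no elements (A ∩ B = ∅), so they are disjoint


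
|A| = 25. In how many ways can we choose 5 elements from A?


C(n,k) = n! / (k!(n-k)!)
C(25,5) = 25! / (5!20!)
= 53130

C(25,5) = 53130


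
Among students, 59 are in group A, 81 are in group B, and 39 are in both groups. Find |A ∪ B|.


|A ∪ B| = |A| + |B| - |A ∩ B|
= 59 + 81 - 39
= 101

|A ∪ B| = 101


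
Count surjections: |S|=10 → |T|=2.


n = |S| = 10, k = |T| = 2. Surjections via inclusion-exclusion:
S(n,k) = Σ(-1)^i × C(k,i) × (k-i)^n, i=0 to k
i=0: (-1)^0×C(2,0)×2^10 = 1024
i=1: (-1)^1×C(2,1)×1^10 = -2
i=2: (-1)^2×C(2,2)×0^10 = 0
Total = 1022

Number of surjections = 1022


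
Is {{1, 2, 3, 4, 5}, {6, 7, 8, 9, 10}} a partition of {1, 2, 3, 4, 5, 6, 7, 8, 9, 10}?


A partition requires: (1) non-empty parts, (2) pairwise disjoint, (3) union = U
Parts: {1, 2, 3, 4, 5}, {6, 7, 8, 9, 10}
Union of parts: {1, 2, 3, 4, 5, 6, 7, 8, 9, 10}
U = {1, 2, 3, 4, 5, 6, 7, 8, 9, 10}
All non-empty? True
Pairwise disjoint? True
Covers U? True

Yes, valid partition


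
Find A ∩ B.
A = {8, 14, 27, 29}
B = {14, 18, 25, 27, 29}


A ∩ B = elements in both A and B
A = {8, 14, 27, 29}
B = {14, 18, 25, 27, 29}
A ∩ B = {14, 27, 29}

A ∩ B = {14, 27, 29}


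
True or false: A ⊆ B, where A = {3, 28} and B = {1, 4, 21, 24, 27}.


A ⊆ B means every element of A is in B.
Elements in A not in B: {3, 28}
So A ⊄ B.

No, A ⊄ B


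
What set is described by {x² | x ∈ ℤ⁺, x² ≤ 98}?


Checking each candidate:
Condition: positive perfect squares ≤ 98
Result = {1, 4, 9, 16, 25, 36, 49, 64, 81}

{1, 4, 9, 16, 25, 36, 49, 64, 81}


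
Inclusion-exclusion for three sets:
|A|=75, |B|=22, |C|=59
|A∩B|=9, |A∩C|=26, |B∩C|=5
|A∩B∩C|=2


|A∪B∪C| = |A|+|B|+|C| - |A∩B|-|A∩C|-|B∩C| + |A∩B∩C|
= 75+22+59 - 9-26-5 + 2
= 156 - 40 + 2
= 118

|A ∪ B ∪ C| = 118


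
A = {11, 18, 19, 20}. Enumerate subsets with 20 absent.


A subset of A that omits 20 is a subset of A \ {20}, so there are 2^(n-1) = 2^3 = 8 of them.
Subsets excluding 20: ∅, {11}, {18}, {19}, {11, 18}, {11, 19}, {18, 19}, {11, 18, 19}

Subsets excluding 20 (8 total): ∅, {11}, {18}, {19}, {11, 18}, {11, 19}, {18, 19}, {11, 18, 19}


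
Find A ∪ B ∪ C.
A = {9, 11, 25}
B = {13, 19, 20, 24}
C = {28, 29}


A ∪ B = {9, 11, 13, 19, 20, 24, 25}
(A ∪ B) ∪ C = {9, 11, 13, 19, 20, 24, 25, 28, 29}

A ∪ B ∪ C = {9, 11, 13, 19, 20, 24, 25, 28, 29}


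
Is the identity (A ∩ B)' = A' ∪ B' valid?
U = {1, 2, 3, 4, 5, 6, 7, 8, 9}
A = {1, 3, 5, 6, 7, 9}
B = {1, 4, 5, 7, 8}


LHS: A ∩ B = {1, 5, 7}
(A ∩ B)' = U \ (A ∩ B) = {2, 3, 4, 6, 8, 9}
A' = {2, 4, 8}, B' = {2, 3, 6, 9}
Claimed RHS: A' ∪ B' = {2, 3, 4, 6, 8, 9}
Identity is VALID: LHS = RHS = {2, 3, 4, 6, 8, 9} ✓

Identity is valid. (A ∩ B)' = A' ∪ B' = {2, 3, 4, 6, 8, 9}


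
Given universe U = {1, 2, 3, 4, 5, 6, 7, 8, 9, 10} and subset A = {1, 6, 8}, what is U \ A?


Aᶜ = U \ A = elements in U but not in A
U = {1, 2, 3, 4, 5, 6, 7, 8, 9, 10}
A = {1, 6, 8}
Aᶜ = {2, 3, 4, 5, 7, 9, 10}

Aᶜ = {2, 3, 4, 5, 7, 9, 10}


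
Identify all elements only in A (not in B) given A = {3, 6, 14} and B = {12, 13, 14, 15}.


A = {3, 6, 14}
B = {12, 13, 14, 15}
Region: only in A (not in B)
Elements: {3, 6}

Elements only in A (not in B): {3, 6}


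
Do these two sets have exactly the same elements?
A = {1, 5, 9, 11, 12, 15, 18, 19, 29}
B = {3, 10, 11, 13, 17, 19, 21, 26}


Two sets are equal iff they have exactly the same elements.
A = {1, 5, 9, 11, 12, 15, 18, 19, 29}
B = {3, 10, 11, 13, 17, 19, 21, 26}
Differences: {1, 3, 5, 9, 10, 12, 13, 15, 17, 18, 21, 26, 29}
A ≠ B

No, A ≠ B


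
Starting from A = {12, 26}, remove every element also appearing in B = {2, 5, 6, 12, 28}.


A \ B = elements in A but not in B
A = {12, 26}
B = {2, 5, 6, 12, 28}
Remove from A any elements in B
A \ B = {26}

A \ B = {26}


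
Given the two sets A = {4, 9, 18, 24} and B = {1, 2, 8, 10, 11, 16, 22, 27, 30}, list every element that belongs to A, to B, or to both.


A ∪ B = all elements in A or B (or both)
A = {4, 9, 18, 24}
B = {1, 2, 8, 10, 11, 16, 22, 27, 30}
A ∪ B = {1, 2, 4, 8, 9, 10, 11, 16, 18, 22, 24, 27, 30}

A ∪ B = {1, 2, 4, 8, 9, 10, 11, 16, 18, 22, 24, 27, 30}


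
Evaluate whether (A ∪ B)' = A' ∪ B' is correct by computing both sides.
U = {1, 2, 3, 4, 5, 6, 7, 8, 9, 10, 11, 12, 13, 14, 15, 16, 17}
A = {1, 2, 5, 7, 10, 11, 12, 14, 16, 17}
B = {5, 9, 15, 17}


LHS: A ∪ B = {1, 2, 5, 7, 9, 10, 11, 12, 14, 15, 16, 17}
(A ∪ B)' = U \ (A ∪ B) = {3, 4, 6, 8, 13}
A' = {3, 4, 6, 8, 9, 13, 15}, B' = {1, 2, 3, 4, 6, 7, 8, 10, 11, 12, 13, 14, 16}
Claimed RHS: A' ∪ B' = {1, 2, 3, 4, 6, 7, 8, 9, 10, 11, 12, 13, 14, 15, 16}
Identity is INVALID: LHS = {3, 4, 6, 8, 13} but the RHS claimed here equals {1, 2, 3, 4, 6, 7, 8, 9, 10, 11, 12, 13, 14, 15, 16}. The correct form is (A ∪ B)' = A' ∩ B'.

Identity is invalid: (A ∪ B)' = {3, 4, 6, 8, 13} but A' ∪ B' = {1, 2, 3, 4, 6, 7, 8, 9, 10, 11, 12, 13, 14, 15, 16}. The correct De Morgan law is (A ∪ B)' = A' ∩ B'.


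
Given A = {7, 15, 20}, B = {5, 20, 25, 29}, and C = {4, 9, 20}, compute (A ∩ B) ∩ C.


A ∩ B = {20}
(A ∩ B) ∩ C = {20}

A ∩ B ∩ C = {20}


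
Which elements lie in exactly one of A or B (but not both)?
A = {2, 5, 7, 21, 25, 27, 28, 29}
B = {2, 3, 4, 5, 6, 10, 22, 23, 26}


A △ B = (A \ B) ∪ (B \ A) = elements in exactly one of A or B
A \ B = {7, 21, 25, 27, 28, 29}
B \ A = {3, 4, 6, 10, 22, 23, 26}
A △ B = {3, 4, 6, 7, 10, 21, 22, 23, 25, 26, 27, 28, 29}

A △ B = {3, 4, 6, 7, 10, 21, 22, 23, 25, 26, 27, 28, 29}


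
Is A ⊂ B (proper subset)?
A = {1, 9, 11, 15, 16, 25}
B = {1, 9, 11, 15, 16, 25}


A ⊂ B requires: A ⊆ B AND A ≠ B.
A ⊆ B? Yes
A = B? Yes
A = B, so A is not a PROPER subset.

No, A is not a proper subset of B


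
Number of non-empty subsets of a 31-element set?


Total subsets = 2^n = 2^31 = 2147483648
Non-empty subsets exclude the empty set: 2^n - 1
= 2147483648 - 1
= 2147483647

Number of non-empty subsets = 2147483647


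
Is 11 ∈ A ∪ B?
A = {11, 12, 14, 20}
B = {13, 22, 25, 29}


A = {11, 12, 14, 20}, B = {13, 22, 25, 29}
A ∪ B = all elements in A or B
A ∪ B = {11, 12, 13, 14, 20, 22, 25, 29}
Checking if 11 ∈ A ∪ B
11 is in A ∪ B → True

11 ∈ A ∪ B


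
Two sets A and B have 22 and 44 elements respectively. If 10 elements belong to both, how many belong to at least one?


|A ∪ B| = |A| + |B| - |A ∩ B|
= 22 + 44 - 10
= 56

|A ∪ B| = 56


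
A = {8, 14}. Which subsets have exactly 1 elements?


|A| = 2, so A has C(2,1) = 2 subsets of size 1.
Enumerate by choosing 1 elements from A at a time:
{8}, {14}

1-element subsets (2 total): {8}, {14}


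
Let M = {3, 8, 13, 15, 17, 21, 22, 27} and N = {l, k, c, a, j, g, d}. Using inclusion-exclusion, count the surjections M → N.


n = |M| = 8, k = |N| = 7. Surjections via inclusion-exclusion:
S(n,k) = Σ(-1)^i × C(k,i) × (k-i)^n, i=0 to k
i=0: (-1)^0×C(7,0)×7^8 = 5764801
i=1: (-1)^1×C(7,1)×6^8 = -11757312
i=2: (-1)^2×C(7,2)×5^8 = 8203125
i=3: (-1)^3×C(7,3)×4^8 = -2293760
i=4: (-1)^4×C(7,4)×3^8 = 229635
i=5: (-1)^5×C(7,5)×2^8 = -5376
i=6: (-1)^6×C(7,6)×1^8 = 7
i=7: (-1)^7×C(7,7)×0^8 = 0
Total = 141120

Number of surjections = 141120


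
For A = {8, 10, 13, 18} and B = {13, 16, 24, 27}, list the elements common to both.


A ∩ B = elements in both A and B
A = {8, 10, 13, 18}
B = {13, 16, 24, 27}
A ∩ B = {13}

A ∩ B = {13}


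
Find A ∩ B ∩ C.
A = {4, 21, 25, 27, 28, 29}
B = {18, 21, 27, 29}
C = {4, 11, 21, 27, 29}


A ∩ B = {21, 27, 29}
(A ∩ B) ∩ C = {21, 27, 29}

A ∩ B ∩ C = {21, 27, 29}


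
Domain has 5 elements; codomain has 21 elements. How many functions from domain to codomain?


Each of |A| = 5 inputs maps to any of |B| = 21 outputs.
# functions = |B|^|A| = 21^5
= 4084101

Number of functions = 4084101


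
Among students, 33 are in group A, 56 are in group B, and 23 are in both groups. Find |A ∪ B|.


|A ∪ B| = |A| + |B| - |A ∩ B|
= 33 + 56 - 23
= 66

|A ∪ B| = 66


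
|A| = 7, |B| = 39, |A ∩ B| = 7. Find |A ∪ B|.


|A ∪ B| = |A| + |B| - |A ∩ B|
= 7 + 39 - 7
= 39

|A ∪ B| = 39


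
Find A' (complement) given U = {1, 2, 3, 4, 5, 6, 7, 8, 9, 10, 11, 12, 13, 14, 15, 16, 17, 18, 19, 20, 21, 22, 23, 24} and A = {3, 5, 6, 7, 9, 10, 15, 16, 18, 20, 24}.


Aᶜ = U \ A = elements in U but not in A
U = {1, 2, 3, 4, 5, 6, 7, 8, 9, 10, 11, 12, 13, 14, 15, 16, 17, 18, 19, 20, 21, 22, 23, 24}
A = {3, 5, 6, 7, 9, 10, 15, 16, 18, 20, 24}
Aᶜ = {1, 2, 4, 8, 11, 12, 13, 14, 17, 19, 21, 22, 23}

Aᶜ = {1, 2, 4, 8, 11, 12, 13, 14, 17, 19, 21, 22, 23}


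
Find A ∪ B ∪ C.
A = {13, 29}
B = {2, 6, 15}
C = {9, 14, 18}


A ∪ B = {2, 6, 13, 15, 29}
(A ∪ B) ∪ C = {2, 6, 9, 13, 14, 15, 18, 29}

A ∪ B ∪ C = {2, 6, 9, 13, 14, 15, 18, 29}


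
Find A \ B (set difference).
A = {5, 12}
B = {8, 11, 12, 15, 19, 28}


A \ B = elements in A but not in B
A = {5, 12}
B = {8, 11, 12, 15, 19, 28}
Remove from A any elements in B
A \ B = {5}

A \ B = {5}


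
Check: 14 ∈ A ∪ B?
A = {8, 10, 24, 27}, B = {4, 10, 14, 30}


A = {8, 10, 24, 27}, B = {4, 10, 14, 30}
A ∪ B = all elements in A or B
A ∪ B = {4, 8, 10, 14, 24, 27, 30}
Checking if 14 ∈ A ∪ B
14 is in A ∪ B → True

14 ∈ A ∪ B


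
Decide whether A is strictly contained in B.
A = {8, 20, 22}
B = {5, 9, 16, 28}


A ⊂ B requires: A ⊆ B AND A ≠ B.
A ⊆ B? No
A ⊄ B, so A is not a proper subset.

No, A is not a proper subset of B


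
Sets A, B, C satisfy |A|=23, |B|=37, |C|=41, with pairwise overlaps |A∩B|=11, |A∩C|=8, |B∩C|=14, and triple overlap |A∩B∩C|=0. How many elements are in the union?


|A∪B∪C| = |A|+|B|+|C| - |A∩B|-|A∩C|-|B∩C| + |A∩B∩C|
= 23+37+41 - 11-8-14 + 0
= 101 - 33 + 0
= 68

|A ∪ B ∪ C| = 68


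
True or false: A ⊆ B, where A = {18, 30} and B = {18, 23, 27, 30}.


A ⊆ B means every element of A is in B.
All elements of A are in B.
So A ⊆ B.

Yes, A ⊆ B


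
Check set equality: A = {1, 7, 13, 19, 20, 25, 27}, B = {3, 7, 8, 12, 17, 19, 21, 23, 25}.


Two sets are equal iff they have exactly the same elements.
A = {1, 7, 13, 19, 20, 25, 27}
B = {3, 7, 8, 12, 17, 19, 21, 23, 25}
Differences: {1, 3, 8, 12, 13, 17, 20, 21, 23, 27}
A ≠ B

No, A ≠ B


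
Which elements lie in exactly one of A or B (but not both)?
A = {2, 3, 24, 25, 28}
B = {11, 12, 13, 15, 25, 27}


A △ B = (A \ B) ∪ (B \ A) = elements in exactly one of A or B
A \ B = {2, 3, 24, 28}
B \ A = {11, 12, 13, 15, 27}
A △ B = {2, 3, 11, 12, 13, 15, 24, 27, 28}

A △ B = {2, 3, 11, 12, 13, 15, 24, 27, 28}


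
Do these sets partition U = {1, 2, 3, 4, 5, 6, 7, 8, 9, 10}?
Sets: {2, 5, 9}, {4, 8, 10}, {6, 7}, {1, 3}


A partition requires: (1) non-empty parts, (2) pairwise disjoint, (3) union = U
Parts: {2, 5, 9}, {4, 8, 10}, {6, 7}, {1, 3}
Union of parts: {1, 2, 3, 4, 5, 6, 7, 8, 9, 10}
U = {1, 2, 3, 4, 5, 6, 7, 8, 9, 10}
All non-empty? True
Pairwise disjoint? True
Covers U? True

Yes, valid partition


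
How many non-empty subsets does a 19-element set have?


Total subsets = 2^n = 2^19 = 524288
Non-empty subsets exclude the empty set: 2^n - 1
= 524288 - 1
= 524287

Number of non-empty subsets = 524287


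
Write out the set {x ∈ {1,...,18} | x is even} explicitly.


Checking each candidate:
Condition: even numbers in {1,...,18}
Result = {2, 4, 6, 8, 10, 12, 14, 16, 18}

{2, 4, 6, 8, 10, 12, 14, 16, 18}


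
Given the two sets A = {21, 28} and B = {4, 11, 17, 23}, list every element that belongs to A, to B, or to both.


A ∪ B = all elements in A or B (or both)
A = {21, 28}
B = {4, 11, 17, 23}
A ∪ B = {4, 11, 17, 21, 23, 28}

A ∪ B = {4, 11, 17, 21, 23, 28}
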